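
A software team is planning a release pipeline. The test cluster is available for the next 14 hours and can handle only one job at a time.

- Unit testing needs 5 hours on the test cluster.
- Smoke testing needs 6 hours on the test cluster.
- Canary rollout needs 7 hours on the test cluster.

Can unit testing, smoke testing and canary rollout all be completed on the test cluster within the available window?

No

Running back to back, the jobs need 5 + 6 + 7 = 18 hours on the test cluster.
Since 18 > 14, they cannot all fit.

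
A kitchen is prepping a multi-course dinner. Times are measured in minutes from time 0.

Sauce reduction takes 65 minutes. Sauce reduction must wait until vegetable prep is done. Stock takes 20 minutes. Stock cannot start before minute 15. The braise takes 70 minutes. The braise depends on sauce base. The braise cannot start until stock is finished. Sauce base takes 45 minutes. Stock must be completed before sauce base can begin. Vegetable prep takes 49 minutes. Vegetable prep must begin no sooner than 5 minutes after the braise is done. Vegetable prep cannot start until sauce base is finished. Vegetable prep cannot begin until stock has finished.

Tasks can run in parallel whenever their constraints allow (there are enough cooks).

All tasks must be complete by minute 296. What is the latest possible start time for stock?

Sauce reduction must finish by minute 296; it takes 65 minutes, so it must start by 296 − 65 = minute 231.
Vegetable prep feeds into sauce reduction (must start by minute 231); so vegetable prep must finish by minute 231 and therefore start by minute 182.
The braise must finish before vegetable prep (must start by minute 182, minus 5-minute gap → minute 177). With a 70-minute duration, the braise must start by 177 − 70 = minute 107.
Sauce base has several dependents: the braise (must start by minute 107); vegetable prep (must start by minute 182). The earliest of those limits is minute 107, so sauce base must start by 107 − 45 = minute 62.
Stock has several dependents: sauce base (must start by minute 62); the braise (must start by minute 107); vegetable prep (must start by minute 182). The earliest of those limits is minute 62, so stock must start by 62 − 20 = minute 42.

42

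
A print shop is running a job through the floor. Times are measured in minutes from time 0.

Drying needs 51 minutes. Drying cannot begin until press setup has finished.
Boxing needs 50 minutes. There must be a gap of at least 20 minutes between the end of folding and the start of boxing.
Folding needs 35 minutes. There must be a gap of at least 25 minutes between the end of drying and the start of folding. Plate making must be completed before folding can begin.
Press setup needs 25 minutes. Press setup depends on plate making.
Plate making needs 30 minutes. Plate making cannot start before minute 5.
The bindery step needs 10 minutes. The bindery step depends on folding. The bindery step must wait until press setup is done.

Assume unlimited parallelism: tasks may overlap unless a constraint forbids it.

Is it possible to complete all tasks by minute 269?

After its own release at minute 5, plate making can start at minute 5 and finishes at minute 35.
After plate making (finishes minute 35), press setup can start at minute 35 and finishes at minute 60.
Drying waits on press setup (finishes minute 60), so it starts at minute 60 and finishes at 60 + 51 = minute 111.
Folding needs all of drying (finishes minute 111, plus 25-minute gap → minute 136); plate making (finishes minute 35). That puts its earliest start at minute 136; it finishes at 136 + 35 = minute 171.
Boxing waits on folding (finishes minute 171, plus 20-minute gap → minute 191), so it starts at minute 191 and finishes at 191 + 50 = minute 241.
For the bindery step: folding (finishes minute 171); press setup (finishes minute 60). Taking the maximum gives a start of minute 171, and it finishes at 171 + 10 = minute 181.
Every task is finished by minute 241, which is no later than the deadline of 269, so the schedule is feasible.

Yes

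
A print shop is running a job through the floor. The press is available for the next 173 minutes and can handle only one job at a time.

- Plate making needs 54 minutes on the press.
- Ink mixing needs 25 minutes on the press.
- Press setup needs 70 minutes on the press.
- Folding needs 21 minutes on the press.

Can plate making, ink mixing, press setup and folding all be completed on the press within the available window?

Running back to back, the jobs need 54 + 25 + 70 + 21 = 170 minutes on the press.
Since 170 ≤ 173, they fit within the window.

Yes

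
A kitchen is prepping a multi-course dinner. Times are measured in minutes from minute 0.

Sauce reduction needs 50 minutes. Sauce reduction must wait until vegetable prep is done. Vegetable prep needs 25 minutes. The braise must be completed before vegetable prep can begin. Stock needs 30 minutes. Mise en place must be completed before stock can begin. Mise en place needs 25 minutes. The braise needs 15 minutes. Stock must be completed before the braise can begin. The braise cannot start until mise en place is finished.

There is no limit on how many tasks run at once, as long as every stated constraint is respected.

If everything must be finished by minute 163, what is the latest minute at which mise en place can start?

18

Sauce reduction must finish by minute 163; it takes 50 minutes, so it must start by 163 − 50 = minute 113.
Vegetable prep feeds into sauce reduction (must start by minute 113); so vegetable prep must finish by minute 113 and therefore start by minute 88.
The braise feeds into vegetable prep (must start by minute 88); so the braise must finish by minute 88 and therefore start by minute 73.
Stock feeds into the braise (must start by minute 73); so stock must finish by minute 73 and therefore start by minute 43.
Mise en place feeds stock (must start by minute 43); the braise (must start by minute 73). Taking the minimum, mise en place must finish by minute 43 and start by 43 − 25 = minute 18.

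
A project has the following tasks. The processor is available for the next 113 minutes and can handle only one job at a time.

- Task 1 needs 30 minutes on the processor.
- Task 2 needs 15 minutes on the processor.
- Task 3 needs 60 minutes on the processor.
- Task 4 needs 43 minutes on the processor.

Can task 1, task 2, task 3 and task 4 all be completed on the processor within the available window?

No

Running back to back, the jobs need 30 + 15 + 60 + 43 = 148 minutes on the processor.
Since 148 > 113, they cannot all fit.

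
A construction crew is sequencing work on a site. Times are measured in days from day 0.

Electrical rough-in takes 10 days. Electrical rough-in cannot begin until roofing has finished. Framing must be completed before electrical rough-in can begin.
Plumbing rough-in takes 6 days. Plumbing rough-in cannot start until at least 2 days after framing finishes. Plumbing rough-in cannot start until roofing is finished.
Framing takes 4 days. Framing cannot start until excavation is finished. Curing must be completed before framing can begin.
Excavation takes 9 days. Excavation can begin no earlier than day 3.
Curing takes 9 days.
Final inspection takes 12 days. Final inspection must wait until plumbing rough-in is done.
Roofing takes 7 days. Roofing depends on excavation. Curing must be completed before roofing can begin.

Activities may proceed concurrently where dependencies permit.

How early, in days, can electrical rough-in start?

19

Curing has no prerequisites, so it starts at day 0 and finishes at day 9.
Excavation cannot begin until its own release at day 3. It runs from day 3 to 3 + 9 = day 12.
Roofing needs all of excavation (finishes day 12); curing (finishes day 9). That puts its earliest start at day 12; it finishes at 12 + 7 = day 19.
Framing needs all of excavation (finishes day 12); curing (finishes day 9). That puts its earliest start at day 12; it finishes at 12 + 4 = day 16.
Electrical rough-in waits on roofing (finishes day 19); framing (finishes day 16). The latest of these is day 19, which is the earliest electrical rough-in can start.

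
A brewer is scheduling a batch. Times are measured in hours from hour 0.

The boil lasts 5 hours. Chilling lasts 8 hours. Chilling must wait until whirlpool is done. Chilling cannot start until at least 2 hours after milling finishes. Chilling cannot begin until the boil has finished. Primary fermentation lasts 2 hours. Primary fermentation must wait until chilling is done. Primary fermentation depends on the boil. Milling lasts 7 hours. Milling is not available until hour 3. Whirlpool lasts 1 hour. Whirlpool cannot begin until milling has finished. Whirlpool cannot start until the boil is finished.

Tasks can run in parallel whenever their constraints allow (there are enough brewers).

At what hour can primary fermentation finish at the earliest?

The boil has no prerequisites, so it starts at hour 0 and finishes at hour 5.
Milling cannot begin until its own release at hour 3. It runs from hour 3 to 3 + 7 = hour 10.
For whirlpool: milling (finishes hour 10); the boil (finishes hour 5). Taking the maximum gives a start of hour 10, and it finishes at 10 + 1 = hour 11.
Chilling cannot start until whirlpool (finishes hour 11); milling (finishes hour 10, plus 2-hour gap → hour 12); the boil (finishes hour 5). The controlling bound is hour 12, so chilling finishes at 12 + 8 = hour 20.
Primary fermentation has to wait for chilling (finishes hour 20); the boil (finishes hour 5). The latest of these is hour 20, so primary fermentation runs hour 20 to 20 + 2 = hour 22.

22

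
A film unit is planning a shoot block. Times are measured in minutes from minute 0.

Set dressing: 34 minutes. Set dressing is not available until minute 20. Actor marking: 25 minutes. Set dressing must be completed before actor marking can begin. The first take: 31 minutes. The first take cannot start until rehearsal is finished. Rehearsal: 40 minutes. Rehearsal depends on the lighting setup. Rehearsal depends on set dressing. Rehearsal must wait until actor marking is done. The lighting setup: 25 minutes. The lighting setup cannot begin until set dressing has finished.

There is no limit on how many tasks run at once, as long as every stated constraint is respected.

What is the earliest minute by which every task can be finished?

Set dressing waits on its own release at minute 20, so it starts at minute 20 and finishes at 20 + 34 = minute 54.
Actor marking waits on set dressing (finishes minute 54), so it starts at minute 54 and finishes at 54 + 25 = minute 79.
The lighting setup waits on set dressing (finishes minute 54), so it starts at minute 54 and finishes at 54 + 25 = minute 79.
For rehearsal: the lighting setup (finishes minute 79); set dressing (finishes minute 54); actor marking (finishes minute 79). Taking the maximum gives a start of minute 79, and it finishes at 79 + 40 = minute 119.
The first take cannot begin until rehearsal (finishes minute 119). It runs from minute 119 to 119 + 31 = minute 150.
All tasks are finished once the last one completes. Finish times: Set dressing at 54, The lighting setup at 79, Actor marking at 79, Rehearsal at 119, The first take at 150. The latest is minute 150.

150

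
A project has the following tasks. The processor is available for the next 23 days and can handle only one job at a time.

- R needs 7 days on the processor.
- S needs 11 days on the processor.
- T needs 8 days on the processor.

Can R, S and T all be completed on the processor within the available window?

Running back to back, the jobs need 7 + 11 + 8 = 26 days on the processor.
Since 26 > 23, they cannot all fit.

No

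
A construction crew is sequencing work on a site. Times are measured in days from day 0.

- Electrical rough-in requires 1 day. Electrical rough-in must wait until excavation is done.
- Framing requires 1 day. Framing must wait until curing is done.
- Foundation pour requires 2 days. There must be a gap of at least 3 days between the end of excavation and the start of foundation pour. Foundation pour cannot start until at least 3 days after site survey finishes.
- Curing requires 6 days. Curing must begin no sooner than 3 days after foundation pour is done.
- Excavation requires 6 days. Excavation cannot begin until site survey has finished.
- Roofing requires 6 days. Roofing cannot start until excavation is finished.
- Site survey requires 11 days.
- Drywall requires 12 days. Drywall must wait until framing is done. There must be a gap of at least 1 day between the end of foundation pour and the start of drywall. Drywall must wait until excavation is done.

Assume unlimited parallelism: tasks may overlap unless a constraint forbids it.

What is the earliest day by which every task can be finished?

Site survey has no prerequisites, so it starts at day 0 and finishes at day 11.
After site survey (finishes day 11), excavation can start at day 11 and finishes at day 17.
Electrical rough-in waits on excavation (finishes day 17), so it starts at day 17 and finishes at 17 + 1 = day 18.
Roofing cannot begin until excavation (finishes day 17). It runs from day 17 to 17 + 6 = day 23.
Foundation pour has to wait for excavation (finishes day 17, plus 3-day gap → day 20); site survey (finishes day 11, plus 3-day gap → day 14). The latest of these is day 20, so foundation pour runs day 20 to 20 + 2 = day 22.
Curing cannot begin until foundation pour (finishes day 22, plus 3-day gap → day 25). It runs from day 25 to 25 + 6 = day 31.
Framing waits on curing (finishes day 31), so it starts at day 31 and finishes at 31 + 1 = day 32.
Drywall cannot start until framing (finishes day 32); foundation pour (finishes day 22, plus 1-day gap → day 23); excavation (finishes day 17). The controlling bound is day 32, so drywall finishes at 32 + 12 = day 44.
All tasks are finished once the last one completes. Finish times: Site survey at 11, Excavation at 17, Foundation pour at 22, Curing at 31, Framing at 32, Roofing at 23, Electrical rough-in at 18, Drywall at 44. The latest is day 44.

44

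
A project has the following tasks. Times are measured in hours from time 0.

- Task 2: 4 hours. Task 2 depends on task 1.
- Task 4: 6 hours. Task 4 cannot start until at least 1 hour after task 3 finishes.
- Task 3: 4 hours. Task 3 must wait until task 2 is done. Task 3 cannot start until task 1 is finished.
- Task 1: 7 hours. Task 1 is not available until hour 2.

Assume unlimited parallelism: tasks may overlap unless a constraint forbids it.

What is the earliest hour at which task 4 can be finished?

24

Task 1 cannot begin until its own release at hour 2. It runs from hour 2 to 2 + 7 = hour 9.
After task 1 (finishes hour 9), task 2 can start at hour 9 and finishes at hour 13.
Task 3 needs all of task 2 (finishes hour 13); task 1 (finishes hour 9). That puts its earliest start at hour 13; it finishes at 13 + 4 = hour 17.
Task 4 cannot begin until task 3 (finishes hour 17, plus 1-hour gap → hour 18). It runs from hour 18 to 18 + 6 = hour 24.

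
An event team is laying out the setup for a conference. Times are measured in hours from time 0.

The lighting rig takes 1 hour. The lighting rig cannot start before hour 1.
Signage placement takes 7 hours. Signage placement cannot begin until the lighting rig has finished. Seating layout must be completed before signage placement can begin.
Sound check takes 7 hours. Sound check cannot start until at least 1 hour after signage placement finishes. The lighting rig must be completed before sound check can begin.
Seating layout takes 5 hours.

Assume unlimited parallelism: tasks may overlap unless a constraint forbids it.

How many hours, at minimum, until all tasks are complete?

Nothing blocks seating layout, so it runs from hour 0 to hour 5.
The lighting rig cannot begin until its own release at hour 1. It runs from hour 1 to 1 + 1 = hour 2.
Signage placement has to wait for the lighting rig (finishes hour 2); seating layout (finishes hour 5). The latest of these is hour 5, so signage placement runs hour 5 to 5 + 7 = hour 12.
Sound check needs all of signage placement (finishes hour 12, plus 1-hour gap → hour 13); the lighting rig (finishes hour 2). That puts its earliest start at hour 13; it finishes at 13 + 7 = hour 20.
All tasks are finished once the last one completes. Finish times: The lighting rig at 2, Seating layout at 5, Signage placement at 12, Sound check at 20. The latest is hour 20.

20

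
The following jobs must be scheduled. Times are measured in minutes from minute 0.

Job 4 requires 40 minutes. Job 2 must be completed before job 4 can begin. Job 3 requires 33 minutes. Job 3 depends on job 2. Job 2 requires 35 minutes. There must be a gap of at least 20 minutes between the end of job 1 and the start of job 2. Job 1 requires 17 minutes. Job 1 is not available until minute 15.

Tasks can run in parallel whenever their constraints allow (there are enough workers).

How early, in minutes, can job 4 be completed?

127

Job 1 waits on its own release at minute 15, so it starts at minute 15 and finishes at 15 + 17 = minute 32.
Job 2 cannot begin until job 1 (finishes minute 32, plus 20-minute gap → minute 52). It runs from minute 52 to 52 + 35 = minute 87.
Job 4 waits on job 2 (finishes minute 87), so it starts at minute 87 and finishes at 87 + 40 = minute 127.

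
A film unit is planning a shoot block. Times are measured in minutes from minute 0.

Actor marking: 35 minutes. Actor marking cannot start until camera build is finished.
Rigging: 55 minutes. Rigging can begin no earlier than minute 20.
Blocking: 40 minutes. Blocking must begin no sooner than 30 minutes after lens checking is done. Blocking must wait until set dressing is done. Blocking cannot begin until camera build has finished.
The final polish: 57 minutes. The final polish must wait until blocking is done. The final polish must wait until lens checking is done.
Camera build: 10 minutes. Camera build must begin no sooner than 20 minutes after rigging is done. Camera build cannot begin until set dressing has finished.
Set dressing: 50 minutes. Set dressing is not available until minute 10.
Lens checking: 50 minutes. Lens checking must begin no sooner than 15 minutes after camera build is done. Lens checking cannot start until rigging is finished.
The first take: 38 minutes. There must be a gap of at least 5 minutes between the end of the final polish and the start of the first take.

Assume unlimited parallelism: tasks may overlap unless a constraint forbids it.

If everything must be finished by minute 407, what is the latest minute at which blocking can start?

Nothing follows the first take; the deadline of minute 407 is its only limit. It must start by 407 − 38 = minute 369.
The final polish has to be done before the first take (must start by minute 369, minus 5-minute gap → minute 364). That means finishing by minute 364, i.e. starting by 364 − 57 = minute 307.
Blocking has to be done before the final polish (must start by minute 307). That means finishing by minute 307, i.e. starting by 307 − 40 = minute 267.

267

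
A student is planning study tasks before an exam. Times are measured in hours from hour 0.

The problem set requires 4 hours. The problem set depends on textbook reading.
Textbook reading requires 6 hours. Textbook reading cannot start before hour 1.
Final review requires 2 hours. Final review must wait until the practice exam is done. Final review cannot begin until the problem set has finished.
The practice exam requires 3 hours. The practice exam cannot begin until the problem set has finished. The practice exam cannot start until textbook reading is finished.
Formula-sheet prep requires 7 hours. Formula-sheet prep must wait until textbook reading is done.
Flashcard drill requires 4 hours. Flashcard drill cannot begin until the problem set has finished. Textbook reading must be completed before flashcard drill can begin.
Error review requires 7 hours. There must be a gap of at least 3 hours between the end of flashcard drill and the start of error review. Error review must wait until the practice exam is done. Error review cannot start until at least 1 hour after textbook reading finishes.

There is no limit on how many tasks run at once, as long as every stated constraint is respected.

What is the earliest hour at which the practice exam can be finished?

Textbook reading cannot begin until its own release at hour 1. It runs from hour 1 to 1 + 6 = hour 7.
The problem set cannot begin until textbook reading (finishes hour 7). It runs from hour 7 to 7 + 4 = hour 11.
For the practice exam: the problem set (finishes hour 11); textbook reading (finishes hour 7). Taking the maximum gives a start of hour 11, and it finishes at 11 + 3 = hour 14.

14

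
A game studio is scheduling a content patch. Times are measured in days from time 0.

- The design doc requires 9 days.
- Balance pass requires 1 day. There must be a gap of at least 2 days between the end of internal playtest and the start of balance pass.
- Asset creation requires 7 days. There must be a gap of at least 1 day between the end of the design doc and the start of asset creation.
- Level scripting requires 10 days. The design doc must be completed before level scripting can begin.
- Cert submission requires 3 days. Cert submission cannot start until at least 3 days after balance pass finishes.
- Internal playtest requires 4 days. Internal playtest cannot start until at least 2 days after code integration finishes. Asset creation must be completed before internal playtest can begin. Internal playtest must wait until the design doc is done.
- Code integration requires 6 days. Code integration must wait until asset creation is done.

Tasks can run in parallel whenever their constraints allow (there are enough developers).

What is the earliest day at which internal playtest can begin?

The design doc can start immediately at day 0; it finishes at day 9.
After the design doc (finishes day 9, plus 1-day gap → day 10), asset creation can start at day 10 and finishes at day 17.
Code integration cannot begin until asset creation (finishes day 17). It runs from day 17 to 17 + 6 = day 23.
Internal playtest waits on code integration (finishes day 23, plus 2-day gap → day 25); asset creation (finishes day 17); the design doc (finishes day 9). The latest of these is day 25, which is the earliest internal playtest can start.

25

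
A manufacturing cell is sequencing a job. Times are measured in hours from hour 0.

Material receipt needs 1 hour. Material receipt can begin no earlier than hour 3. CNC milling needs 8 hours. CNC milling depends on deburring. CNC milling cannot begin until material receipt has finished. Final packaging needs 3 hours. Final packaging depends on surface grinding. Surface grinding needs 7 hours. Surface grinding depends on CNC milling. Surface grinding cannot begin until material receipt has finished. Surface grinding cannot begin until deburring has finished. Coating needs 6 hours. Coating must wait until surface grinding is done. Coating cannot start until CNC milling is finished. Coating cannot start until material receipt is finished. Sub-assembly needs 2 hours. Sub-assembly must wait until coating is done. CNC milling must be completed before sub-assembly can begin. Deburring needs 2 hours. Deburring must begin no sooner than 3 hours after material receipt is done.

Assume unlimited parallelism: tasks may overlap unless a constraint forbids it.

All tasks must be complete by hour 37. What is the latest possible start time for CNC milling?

To finish by hour 37, sub-assembly (duration 2) must start no later than hour 35.
Coating must finish before sub-assembly (must start by hour 35). With a 6-hour duration, coating must start by 35 − 6 = hour 29.
To finish by hour 37, final packaging (duration 3) must start no later than hour 34.
Surface grinding must finish in time for coating (must start by hour 29); final packaging (must start by hour 34). The tightest is hour 29, so surface grinding must start by 29 − 7 = hour 22.
For CNC milling: surface grinding (must start by hour 22); coating (must start by hour 29); sub-assembly (must start by hour 35). The most restrictive is hour 22; with an 8-hour duration, CNC milling must start by hour 14.

14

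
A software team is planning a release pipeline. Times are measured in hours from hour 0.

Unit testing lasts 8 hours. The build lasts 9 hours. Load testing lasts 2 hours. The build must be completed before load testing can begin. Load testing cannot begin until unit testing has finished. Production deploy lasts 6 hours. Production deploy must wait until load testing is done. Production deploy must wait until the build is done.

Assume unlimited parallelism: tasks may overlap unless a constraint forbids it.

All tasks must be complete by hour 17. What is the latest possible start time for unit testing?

To finish by hour 17, production deploy (duration 6) must start no later than hour 11.
Load testing must finish before production deploy (must start by hour 11). With a 2-hour duration, load testing must start by 11 − 2 = hour 9.
Unit testing must finish before load testing (must start by hour 9). With an 8-hour duration, unit testing must start by 9 − 8 = hour 1.

1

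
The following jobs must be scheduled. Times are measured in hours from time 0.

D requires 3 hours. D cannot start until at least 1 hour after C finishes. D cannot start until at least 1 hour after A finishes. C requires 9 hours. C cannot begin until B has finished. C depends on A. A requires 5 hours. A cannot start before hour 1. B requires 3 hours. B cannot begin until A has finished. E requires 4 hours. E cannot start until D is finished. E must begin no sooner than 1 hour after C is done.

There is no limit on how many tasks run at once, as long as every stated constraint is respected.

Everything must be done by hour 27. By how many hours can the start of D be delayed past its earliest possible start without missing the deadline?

1

A cannot begin until its own release at hour 1. It runs from hour 1 to 1 + 5 = hour 6.
B cannot begin until A (finishes hour 6). It runs from hour 6 to 6 + 3 = hour 9.
For C: B (finishes hour 9); A (finishes hour 6). Taking the maximum gives a start of hour 9, and it finishes at 9 + 9 = hour 18.
D has to wait for C (finishes hour 18, plus 1-hour gap → hour 19); A (finishes hour 6, plus 1-hour gap → hour 7). The latest of these is hour 19, so D runs hour 19 to 19 + 3 = hour 22.

Working backward from the deadline:
To finish by hour 27, E (duration 4) must start no later than hour 23.
D must finish before E (must start by hour 23). With a 3-hour duration, D must start by 23 − 3 = hour 20.
So D can start as early as hour 19 and as late as hour 20, giving 20 − 19 = 1 hour of slack.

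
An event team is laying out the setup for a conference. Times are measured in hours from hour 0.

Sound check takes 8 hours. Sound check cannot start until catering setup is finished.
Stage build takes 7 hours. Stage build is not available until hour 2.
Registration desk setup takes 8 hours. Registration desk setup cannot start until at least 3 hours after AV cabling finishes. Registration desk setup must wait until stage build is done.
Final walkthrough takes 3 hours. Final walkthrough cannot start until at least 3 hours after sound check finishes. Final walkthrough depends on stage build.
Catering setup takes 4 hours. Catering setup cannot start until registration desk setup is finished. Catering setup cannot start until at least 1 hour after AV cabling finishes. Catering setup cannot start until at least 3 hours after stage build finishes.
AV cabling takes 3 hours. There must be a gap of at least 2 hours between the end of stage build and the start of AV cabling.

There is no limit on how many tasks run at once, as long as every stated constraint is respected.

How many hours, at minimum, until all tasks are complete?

43

After its own release at hour 2, stage build can start at hour 2 and finishes at hour 9.
AV cabling cannot begin until stage build (finishes hour 9, plus 2-hour gap → hour 11). It runs from hour 11 to 11 + 3 = hour 14.
Registration desk setup cannot start until AV cabling (finishes hour 14, plus 3-hour gap → hour 17); stage build (finishes hour 9). The controlling bound is hour 17, so registration desk setup finishes at 17 + 8 = hour 25.
Catering setup cannot start until registration desk setup (finishes hour 25); AV cabling (finishes hour 14, plus 1-hour gap → hour 15); stage build (finishes hour 9, plus 3-hour gap → hour 12). The controlling bound is hour 25, so catering setup finishes at 25 + 4 = hour 29.
After catering setup (finishes hour 29), sound check can start at hour 29 and finishes at hour 37.
Final walkthrough has to wait for sound check (finishes hour 37, plus 3-hour gap → hour 40); stage build (finishes hour 9). The latest of these is hour 40, so final walkthrough runs hour 40 to 40 + 3 = hour 43.
All tasks are finished once the last one completes. Finish times: Stage build at 9, AV cabling at 14, Registration desk setup at 25, Catering setup at 29, Sound check at 37, Final walkthrough at 43. The latest is hour 43.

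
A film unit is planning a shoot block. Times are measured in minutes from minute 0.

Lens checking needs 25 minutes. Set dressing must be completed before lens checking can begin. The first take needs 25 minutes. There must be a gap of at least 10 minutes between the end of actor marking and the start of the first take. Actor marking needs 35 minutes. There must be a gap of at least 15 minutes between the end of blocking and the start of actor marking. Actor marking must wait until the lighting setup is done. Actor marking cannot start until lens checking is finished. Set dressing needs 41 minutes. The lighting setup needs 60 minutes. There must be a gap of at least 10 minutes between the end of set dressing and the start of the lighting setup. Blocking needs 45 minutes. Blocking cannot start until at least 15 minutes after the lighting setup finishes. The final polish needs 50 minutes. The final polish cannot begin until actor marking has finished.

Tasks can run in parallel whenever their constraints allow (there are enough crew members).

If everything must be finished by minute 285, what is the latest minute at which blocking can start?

To finish by minute 285, the final polish (duration 50) must start no later than minute 235.
The first take must finish by minute 285; it takes 25 minutes, so it must start by 285 − 25 = minute 260.
Actor marking must finish in time for the final polish (must start by minute 235); the first take (must start by minute 260, minus 10-minute gap → minute 250). The tightest is minute 235, so actor marking must start by 235 − 35 = minute 200.
Blocking feeds into actor marking (must start by minute 200, minus 15-minute gap → minute 185); so blocking must finish by minute 185 and therefore start by minute 140.

140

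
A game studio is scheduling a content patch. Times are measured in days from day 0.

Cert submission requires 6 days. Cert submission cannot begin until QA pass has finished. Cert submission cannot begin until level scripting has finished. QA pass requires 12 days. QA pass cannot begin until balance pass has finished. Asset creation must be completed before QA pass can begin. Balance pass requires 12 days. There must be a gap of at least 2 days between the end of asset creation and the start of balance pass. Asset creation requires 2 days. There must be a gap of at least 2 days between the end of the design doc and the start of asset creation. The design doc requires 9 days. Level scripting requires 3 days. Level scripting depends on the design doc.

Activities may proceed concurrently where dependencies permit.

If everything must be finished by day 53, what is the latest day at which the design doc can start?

8

Nothing follows cert submission; the deadline of day 53 is its only limit. It must start by 53 − 6 = day 47.
QA pass has to be done before cert submission (must start by day 47). That means finishing by day 47, i.e. starting by 47 − 12 = day 35.
Balance pass has to be done before QA pass (must start by day 35). That means finishing by day 35, i.e. starting by 35 − 12 = day 23.
Asset creation has several dependents: balance pass (must start by day 23, minus 2-day gap → day 21); QA pass (must start by day 35). The earliest of those limits is day 21, so asset creation must start by 21 − 2 = day 19.
Level scripting feeds into cert submission (must start by day 47); so level scripting must finish by day 47 and therefore start by day 44.
The design doc feeds asset creation (must start by day 19, minus 2-day gap → day 17); level scripting (must start by day 44). Taking the minimum, the design doc must finish by day 17 and start by 17 − 9 = day 8.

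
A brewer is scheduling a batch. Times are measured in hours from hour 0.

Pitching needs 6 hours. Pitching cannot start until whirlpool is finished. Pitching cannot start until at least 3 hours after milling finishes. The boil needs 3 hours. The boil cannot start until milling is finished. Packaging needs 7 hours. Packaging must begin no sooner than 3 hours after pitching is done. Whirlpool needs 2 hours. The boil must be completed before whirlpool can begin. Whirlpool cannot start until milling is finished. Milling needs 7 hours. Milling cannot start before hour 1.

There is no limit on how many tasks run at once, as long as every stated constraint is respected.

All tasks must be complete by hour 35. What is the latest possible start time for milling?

Packaging must finish by hour 35; it takes 7 hours, so it must start by 35 − 7 = hour 28.
Pitching feeds into packaging (must start by hour 28, minus 3-hour gap → hour 25); so pitching must finish by hour 25 and therefore start by hour 19.
Whirlpool feeds into pitching (must start by hour 19); so whirlpool must finish by hour 19 and therefore start by hour 17.
The boil must finish before whirlpool (must start by hour 17). With a 3-hour duration, the boil must start by 17 − 3 = hour 14.
For milling: the boil (must start by hour 14); whirlpool (must start by hour 17); pitching (must start by hour 19, minus 3-hour gap → hour 16). The most restrictive is hour 14; with a 7-hour duration, milling must start by hour 7.

7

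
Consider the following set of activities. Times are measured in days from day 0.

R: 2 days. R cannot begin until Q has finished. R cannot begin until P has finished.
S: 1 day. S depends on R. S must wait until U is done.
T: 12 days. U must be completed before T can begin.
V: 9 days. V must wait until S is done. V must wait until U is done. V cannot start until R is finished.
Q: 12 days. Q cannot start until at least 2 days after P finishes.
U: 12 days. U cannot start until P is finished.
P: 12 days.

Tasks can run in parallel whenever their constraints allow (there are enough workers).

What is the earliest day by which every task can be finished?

Nothing blocks P, so it runs from day 0 to day 12.
After P (finishes day 12), U can start at day 12 and finishes at day 24.
After U (finishes day 24), T can start at day 24 and finishes at day 36.
Q cannot begin until P (finishes day 12, plus 2-day gap → day 14). It runs from day 14 to 14 + 12 = day 26.
R has to wait for Q (finishes day 26); P (finishes day 12). The latest of these is day 26, so R runs day 26 to 26 + 2 = day 28.
S has to wait for R (finishes day 28); U (finishes day 24). The latest of these is day 28, so S runs day 28 to 28 + 1 = day 29.
V cannot start until S (finishes day 29); U (finishes day 24); R (finishes day 28). The controlling bound is day 29, so V finishes at 29 + 9 = day 38.
All tasks are finished once the last one completes. Finish times: P at 12, Q at 26, R at 28, S at 29, T at 36, U at 24, V at 38. The latest is day 38.

38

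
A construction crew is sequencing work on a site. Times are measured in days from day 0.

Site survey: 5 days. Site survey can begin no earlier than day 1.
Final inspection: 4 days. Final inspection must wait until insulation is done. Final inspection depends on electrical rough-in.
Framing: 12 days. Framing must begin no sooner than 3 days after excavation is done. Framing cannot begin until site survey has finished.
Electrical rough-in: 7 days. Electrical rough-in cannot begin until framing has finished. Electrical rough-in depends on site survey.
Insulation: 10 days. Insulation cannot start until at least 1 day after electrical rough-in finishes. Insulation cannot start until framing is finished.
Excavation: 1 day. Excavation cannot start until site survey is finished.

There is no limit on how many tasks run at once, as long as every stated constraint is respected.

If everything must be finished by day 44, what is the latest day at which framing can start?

10

To finish by day 44, final inspection (duration 4) must start no later than day 40.
Insulation has to be done before final inspection (must start by day 40). That means finishing by day 40, i.e. starting by 40 − 10 = day 30.
Electrical rough-in must finish in time for insulation (must start by day 30, minus 1-day gap → day 29); final inspection (must start by day 40). The tightest is day 29, so electrical rough-in must start by 29 − 7 = day 22.
Framing has several dependents: electrical rough-in (must start by day 22); insulation (must start by day 30). The earliest of those limits is day 22, so framing must start by 22 − 12 = day 10.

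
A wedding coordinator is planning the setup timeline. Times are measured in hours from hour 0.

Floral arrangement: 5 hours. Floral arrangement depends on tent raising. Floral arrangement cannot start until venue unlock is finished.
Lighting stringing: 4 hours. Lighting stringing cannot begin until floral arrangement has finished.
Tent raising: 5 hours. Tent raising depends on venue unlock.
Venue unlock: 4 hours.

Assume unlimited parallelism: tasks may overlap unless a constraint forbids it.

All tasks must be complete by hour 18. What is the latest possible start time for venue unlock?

Nothing follows lighting stringing; the deadline of hour 18 is its only limit. It must start by 18 − 4 = hour 14.
Floral arrangement has to be done before lighting stringing (must start by hour 14). That means finishing by hour 14, i.e. starting by 14 − 5 = hour 9.
Tent raising has to be done before floral arrangement (must start by hour 9). That means finishing by hour 9, i.e. starting by 9 − 5 = hour 4.
Venue unlock has several dependents: tent raising (must start by hour 4); floral arrangement (must start by hour 9). The earliest of those limits is hour 4, so venue unlock must start by 4 − 4 = hour 0.

0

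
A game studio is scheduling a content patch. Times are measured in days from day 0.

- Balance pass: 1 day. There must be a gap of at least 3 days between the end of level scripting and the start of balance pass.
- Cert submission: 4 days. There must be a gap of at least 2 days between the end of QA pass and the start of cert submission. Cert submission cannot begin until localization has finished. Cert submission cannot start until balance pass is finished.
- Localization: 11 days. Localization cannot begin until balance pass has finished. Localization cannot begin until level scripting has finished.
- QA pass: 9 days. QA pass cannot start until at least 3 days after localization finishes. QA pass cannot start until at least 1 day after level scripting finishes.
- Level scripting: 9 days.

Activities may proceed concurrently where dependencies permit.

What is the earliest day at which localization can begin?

Level scripting can start immediately at day 0; it finishes at day 9.
Balance pass waits on level scripting (finishes day 9, plus 3-day gap → day 12), so it starts at day 12 and finishes at 12 + 1 = day 13.
Localization waits on balance pass (finishes day 13); level scripting (finishes day 9). The latest of these is day 13, which is the earliest localization can start.

13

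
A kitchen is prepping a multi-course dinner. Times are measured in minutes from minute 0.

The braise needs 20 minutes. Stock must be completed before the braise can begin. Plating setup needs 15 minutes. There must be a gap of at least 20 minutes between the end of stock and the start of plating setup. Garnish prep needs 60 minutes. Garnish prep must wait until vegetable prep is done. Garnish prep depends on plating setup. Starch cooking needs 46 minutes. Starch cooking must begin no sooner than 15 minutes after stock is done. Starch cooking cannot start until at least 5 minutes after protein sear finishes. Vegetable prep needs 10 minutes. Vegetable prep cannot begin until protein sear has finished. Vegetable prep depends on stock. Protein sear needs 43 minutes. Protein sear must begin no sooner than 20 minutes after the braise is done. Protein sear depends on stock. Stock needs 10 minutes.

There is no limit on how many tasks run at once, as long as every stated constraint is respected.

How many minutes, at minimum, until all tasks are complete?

Nothing blocks stock, so it runs from minute 0 to minute 10.
Plating setup waits on stock (finishes minute 10, plus 20-minute gap → minute 30), so it starts at minute 30 and finishes at 30 + 15 = minute 45.
The braise waits on stock (finishes minute 10), so it starts at minute 10 and finishes at 10 + 20 = minute 30.
Protein sear needs all of the braise (finishes minute 30, plus 20-minute gap → minute 50); stock (finishes minute 10). That puts its earliest start at minute 50; it finishes at 50 + 43 = minute 93.
Starch cooking cannot start until stock (finishes minute 10, plus 15-minute gap → minute 25); protein sear (finishes minute 93, plus 5-minute gap → minute 98). The controlling bound is minute 98, so starch cooking finishes at 98 + 46 = minute 144.
Vegetable prep needs all of protein sear (finishes minute 93); stock (finishes minute 10). That puts its earliest start at minute 93; it finishes at 93 + 10 = minute 103.
Garnish prep cannot start until vegetable prep (finishes minute 103); plating setup (finishes minute 45). The controlling bound is minute 103, so garnish prep finishes at 103 + 60 = minute 163.
All tasks are finished once the last one completes. Finish times: Stock at 10, The braise at 30, Protein sear at 93, Vegetable prep at 103, Starch cooking at 144, Plating setup at 45, Garnish prep at 163. The latest is minute 163.

163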